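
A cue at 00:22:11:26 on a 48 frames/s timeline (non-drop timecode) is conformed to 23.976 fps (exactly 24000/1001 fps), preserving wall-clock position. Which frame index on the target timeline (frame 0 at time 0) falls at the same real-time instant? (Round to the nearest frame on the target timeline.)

Source frame index: (0×3600 + 22×60 + 11) × 48 + 26 = 63914.
Real time: 63914 / (48) = 31957/24 s.
Target frame: (31957/24) × (24000/1001) = 31957000/1001 ≈ 31925.075 → 31925.

frame 31925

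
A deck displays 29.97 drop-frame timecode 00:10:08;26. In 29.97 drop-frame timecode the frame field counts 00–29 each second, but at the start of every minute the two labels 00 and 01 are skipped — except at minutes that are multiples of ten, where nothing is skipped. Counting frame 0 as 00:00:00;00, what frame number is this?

18248

As if non-drop at 30 labels/s: (0 × 3600 + 10 × 60 + 8) × 30 + 26 = 18266.
Minute boundaries passed: 10; those not divisible by 10: 10 − 1 = 9; dropped labels = 2 × 9 = 18.
Actual frame index = 18266 − 18 = 18248.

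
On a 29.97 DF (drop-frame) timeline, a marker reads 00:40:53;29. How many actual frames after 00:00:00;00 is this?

Complete 10-minute blocks: 4, each 17982 frames → 71928.
Remaining 0 whole minutes in the current block: 0 frames.
Within the current minute: 53 × 30 + 29 = 1619. Total = 71928 + 0 + 1619 = 73547.

73547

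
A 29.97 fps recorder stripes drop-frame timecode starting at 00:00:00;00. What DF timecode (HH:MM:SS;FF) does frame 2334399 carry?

21:38:11;07

Ten DF minutes hold 17982 frames, so frame 2334399 lies in block 129 (frames 2319678–2337659) with 14721 frames into that block.
The block's first minute is 1800 frames and the rest 1798 each; 14721 frames reaches minute 8, so 129 × 18 + 8 × 2 = 2338 labels have been skipped so far.
Adding those back, label number 2334399 + 2338 = 2336737 at 30 labels/s is 77891 s + 7 f = 21 h 38 min 11 s frame 7, i.e. 21:38:11;07.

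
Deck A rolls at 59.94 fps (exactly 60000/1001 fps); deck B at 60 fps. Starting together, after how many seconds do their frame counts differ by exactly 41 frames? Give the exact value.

The gap grows by |60 − 60000/1001| = 60/1001 frames per second.
Time for a 41-frame gap: 41 ÷ (60/1001) = 41041/60 s.

41041/60 seconds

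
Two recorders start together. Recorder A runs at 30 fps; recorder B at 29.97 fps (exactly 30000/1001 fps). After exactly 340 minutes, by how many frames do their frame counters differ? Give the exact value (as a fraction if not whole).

612000/1001 frames

340 min = 20400 s.
A emits 30 × 20400 = 612000 frames; B emits 30000/1001 × 20400 = 612000000/1001.
Difference = 612000/1001 frames (≈ 611.3886); B is behind A.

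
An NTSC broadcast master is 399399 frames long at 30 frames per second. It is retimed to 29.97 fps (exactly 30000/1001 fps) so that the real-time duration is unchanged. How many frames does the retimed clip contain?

Target frames = source frames × (target rate / source rate) = 399399 × (30000/1001)/(30) = 399399 × 1000/1001 = 399000.

399000 frames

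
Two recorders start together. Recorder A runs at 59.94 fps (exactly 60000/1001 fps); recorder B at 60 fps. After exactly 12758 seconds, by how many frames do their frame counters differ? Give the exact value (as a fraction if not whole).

A emits 60000/1001 × 12758 = 765480000/1001 frames; B emits 60 × 12758 = 765480.
Difference = 765480/1001 frames (≈ 764.7153); B is ahead of A.

765480/1001 frames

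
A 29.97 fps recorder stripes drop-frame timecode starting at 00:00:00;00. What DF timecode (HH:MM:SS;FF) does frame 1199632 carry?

Each 10-minute DF block holds 10 × 60 × 30 − 9 × 2 = 17982 frames. 1199632 ÷ 17982 → 66 full blocks, remainder 12820.
Within the partial block the first minute is 1800 frames and each further minute 1798, so 7 further minute boundaries passed. Total skipped labels = 18 × 66 + 2 × 7 = 1202.
Non-drop label index = 1199632 + 1202 = 1200834; at 30 labels/s that is 11:07:07:24, i.e. DF 11:07:07;24.

11:07:07;24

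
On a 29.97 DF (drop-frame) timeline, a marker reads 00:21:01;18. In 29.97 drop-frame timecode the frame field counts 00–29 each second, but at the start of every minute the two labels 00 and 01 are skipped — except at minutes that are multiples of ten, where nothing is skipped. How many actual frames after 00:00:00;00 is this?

Complete 10-minute blocks: 2, each 17982 frames → 35964.
Remaining 1 whole minute in the current block: 1800 + 0 × 1798 = 1800 frames.
Within the current minute: 1 × 30 + 18 − 2 = 46 (labels ;00/;01 skipped at this minute). Total = 35964 + 1800 + 46 = 37810.

37810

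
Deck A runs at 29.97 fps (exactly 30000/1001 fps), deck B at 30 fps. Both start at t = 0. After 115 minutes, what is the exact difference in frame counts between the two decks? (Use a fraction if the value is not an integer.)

115 min = 6900 s.
A emits 30000/1001 × 6900 = 207000000/1001 frames; B emits 30 × 6900 = 207000.
Difference = 207000/1001 frames (≈ 206.7932); B is ahead of A.

207000/1001 frames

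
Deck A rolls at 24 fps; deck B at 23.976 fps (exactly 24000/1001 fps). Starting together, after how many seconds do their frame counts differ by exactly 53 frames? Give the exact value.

53053/24 seconds

The gap grows by |24000/1001 − 24| = 24/1001 frames per second.
Time for a 53-frame gap: 53 ÷ (24/1001) = 53053/24 s.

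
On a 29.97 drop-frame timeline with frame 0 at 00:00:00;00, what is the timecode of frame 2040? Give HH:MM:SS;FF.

00:01:08;02

Ten DF minutes hold 17982 frames, so frame 2040 lies in block 0 (frames 0–17981) with 2040 frames into that block.
The block's first minute is 1800 frames and the rest 1798 each; 2040 frames reaches minute 1, so 0 × 18 + 1 × 2 = 2 labels have been skipped so far.
Adding those back, label number 2040 + 2 = 2042 at 30 labels/s is 68 s + 2 f = 0 h 1 min 8 s frame 2, i.e. 00:01:08;02.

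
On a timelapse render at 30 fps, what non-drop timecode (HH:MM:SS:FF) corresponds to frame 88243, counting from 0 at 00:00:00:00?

00:49:01:13

88243 ÷ 30 = 2941 full seconds, remainder 13 frames.
2941 s = 0 h 49 min 1 s.
Timecode: 00:49:01:13.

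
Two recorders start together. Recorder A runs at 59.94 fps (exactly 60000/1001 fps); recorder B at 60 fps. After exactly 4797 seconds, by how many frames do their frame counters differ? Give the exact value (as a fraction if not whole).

22140/77 frames

A emits 60000/1001 × 4797 = 22140000/77 frames; B emits 60 × 4797 = 287820.
Difference = 22140/77 frames (≈ 287.5325); B is ahead of A.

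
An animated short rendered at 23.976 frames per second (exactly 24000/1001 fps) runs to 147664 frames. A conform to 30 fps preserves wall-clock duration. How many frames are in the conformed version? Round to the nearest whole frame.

Frames at target rate = 147664 × (30) / (24000/1001) = 9238229/50 ≈ 184764.580.
Nearest whole frame: 184765.

184765 frames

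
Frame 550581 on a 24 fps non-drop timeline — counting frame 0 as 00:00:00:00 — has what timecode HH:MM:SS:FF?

06:22:20:21

550581 ÷ 24 = 22940 full seconds, remainder 21 frames.
22940 s = 6 h 22 min 20 s.
Timecode: 06:22:20:21.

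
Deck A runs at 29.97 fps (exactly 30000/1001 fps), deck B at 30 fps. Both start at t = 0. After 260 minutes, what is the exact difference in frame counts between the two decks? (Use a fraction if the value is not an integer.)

36000/77 frames

260 min = 15600 s.
A emits 30000/1001 × 15600 = 36000000/77 frames; B emits 30 × 15600 = 468000.
Difference = 36000/77 frames (≈ 467.5325); B is ahead of A.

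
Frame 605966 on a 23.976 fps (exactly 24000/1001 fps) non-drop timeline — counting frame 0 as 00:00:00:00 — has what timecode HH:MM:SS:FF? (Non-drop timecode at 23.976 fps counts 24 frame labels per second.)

07:00:48:14

605966 ÷ 24 = 25248 full seconds, remainder 14 frames.
25248 s = 7 h 0 min 48 s.
Timecode: 07:00:48:14.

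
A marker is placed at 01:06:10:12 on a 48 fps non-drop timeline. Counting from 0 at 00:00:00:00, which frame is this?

190572

Total seconds to the label: (1 × 3600 + 6 × 60 + 10) = 3970.
Frame index = 3970 × 48 + 12 = 190572.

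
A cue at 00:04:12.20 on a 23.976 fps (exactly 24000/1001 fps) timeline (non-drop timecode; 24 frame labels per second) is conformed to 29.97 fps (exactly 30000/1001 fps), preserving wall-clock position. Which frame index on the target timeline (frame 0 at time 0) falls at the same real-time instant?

frame 7585

Source frame index: (0×3600 + 4×60 + 12) × 24 + 20 = 6068.
Real time: 6068 / (24000/1001) = 1518517/6000 s.
Target frame: (1518517/6000) × (30000/1001) = 7585.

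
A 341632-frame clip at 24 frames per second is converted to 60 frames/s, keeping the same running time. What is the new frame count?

Target frames = source frames × (target rate / source rate) = 341632 × (60)/(24) = 341632 × 5/2 = 854080.

854080 frames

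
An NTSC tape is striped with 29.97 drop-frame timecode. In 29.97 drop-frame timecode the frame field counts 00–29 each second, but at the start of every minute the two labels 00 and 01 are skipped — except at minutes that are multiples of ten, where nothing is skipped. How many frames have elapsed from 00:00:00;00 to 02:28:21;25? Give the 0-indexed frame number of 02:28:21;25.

266787

Complete 10-minute blocks: 14, each 17982 frames → 251748.
Remaining 8 whole minutes in the current block: 1800 + 7 × 1798 = 14386 frames.
Within the current minute: 21 × 30 + 25 − 2 = 653 (labels ;00/;01 skipped at this minute). Total = 251748 + 14386 + 653 = 266787.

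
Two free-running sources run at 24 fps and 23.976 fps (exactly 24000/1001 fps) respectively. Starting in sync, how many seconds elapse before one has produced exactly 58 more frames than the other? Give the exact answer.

The gap grows by |24000/1001 − 24| = 24/1001 frames per second.
Time for a 58-frame gap: 58 ÷ (24/1001) = 29029/12 s.

29029/12 seconds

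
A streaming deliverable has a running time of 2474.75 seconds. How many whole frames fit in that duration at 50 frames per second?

Frames = 2474.75 × 50 = 247475/2 ≈ 123737.5000.
Complete frames: 123737.

123737 frames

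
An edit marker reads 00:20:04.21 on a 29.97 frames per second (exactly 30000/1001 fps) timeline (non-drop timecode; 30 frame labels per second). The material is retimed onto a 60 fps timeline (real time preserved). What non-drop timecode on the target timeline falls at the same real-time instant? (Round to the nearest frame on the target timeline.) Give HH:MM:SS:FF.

Source frame index: (0×3600 + 20×60 + 4) × 30 + 21 = 36141.
Real time: 36141 / (30000/1001) = 12059047/10000 s.
Target frame: (12059047/10000) × (60) = 36177141/500 ≈ 72354.282 → 72354.
At 60 labels/s: frame 72354 → 00:20:05:54.

00:20:05:54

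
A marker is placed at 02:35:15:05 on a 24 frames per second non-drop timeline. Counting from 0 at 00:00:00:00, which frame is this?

Total seconds to the label: (2 × 3600 + 35 × 60 + 15) = 9315.
Frame index = 9315 × 24 + 5 = 223565.

223565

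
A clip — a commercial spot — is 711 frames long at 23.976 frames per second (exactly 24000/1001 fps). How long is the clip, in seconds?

29.654625 seconds

Running time = 711 / (24000/1001) = 29.654625 s.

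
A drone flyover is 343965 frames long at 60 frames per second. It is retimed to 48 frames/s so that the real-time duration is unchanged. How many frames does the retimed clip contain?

Target frames = source frames × (target rate / source rate) = 343965 × (48)/(60) = 343965 × 4/5 = 275172.

275172 frames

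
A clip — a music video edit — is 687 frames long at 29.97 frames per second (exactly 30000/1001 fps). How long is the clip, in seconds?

Running time = 687 / (30000/1001) = 22.9229 s.

22.9229 seconds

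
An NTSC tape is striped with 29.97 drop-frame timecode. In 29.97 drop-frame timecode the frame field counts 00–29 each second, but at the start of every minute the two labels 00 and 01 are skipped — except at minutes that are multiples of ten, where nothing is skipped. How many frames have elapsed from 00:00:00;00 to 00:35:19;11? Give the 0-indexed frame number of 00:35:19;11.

63517

Complete 10-minute blocks: 3, each 17982 frames → 53946.
Remaining 5 whole minutes in the current block: 1800 + 4 × 1798 = 8992 frames.
Within the current minute: 19 × 30 + 11 − 2 = 579 (labels ;00/;01 skipped at this minute). Total = 53946 + 8992 + 579 = 63517.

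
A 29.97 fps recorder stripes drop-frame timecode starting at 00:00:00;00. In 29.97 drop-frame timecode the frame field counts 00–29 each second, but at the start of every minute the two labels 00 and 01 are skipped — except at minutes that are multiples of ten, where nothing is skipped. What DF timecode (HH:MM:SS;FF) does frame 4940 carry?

Ten DF minutes hold 17982 frames, so frame 4940 lies in block 0 (frames 0–17981) with 4940 frames into that block.
The block's first minute is 1800 frames and the rest 1798 each; 4940 frames reaches minute 2, so 0 × 18 + 2 × 2 = 4 labels have been skipped so far.
Adding those back, label number 4940 + 4 = 4944 at 30 labels/s is 164 s + 24 f = 0 h 2 min 44 s frame 24, i.e. 00:02:44;24.

00:02:44;24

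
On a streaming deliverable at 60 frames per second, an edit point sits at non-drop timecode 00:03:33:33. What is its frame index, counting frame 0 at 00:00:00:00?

Total seconds to the label: (0 × 3600 + 3 × 60 + 33) = 213.
Frame index = 213 × 60 + 33 = 12813.

frame 12813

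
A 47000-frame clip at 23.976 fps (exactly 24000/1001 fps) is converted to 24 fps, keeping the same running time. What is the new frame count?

Target frames = source frames × (target rate / source rate) = 47000 × (24)/(24000/1001) = 47000 × 1001/1000 = 47047.

47047 frames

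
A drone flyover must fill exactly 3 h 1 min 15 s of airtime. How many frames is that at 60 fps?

3 h 1 min 15 s = 10875 s.
Frames = 10875 × 60 = 652500.

652500 frames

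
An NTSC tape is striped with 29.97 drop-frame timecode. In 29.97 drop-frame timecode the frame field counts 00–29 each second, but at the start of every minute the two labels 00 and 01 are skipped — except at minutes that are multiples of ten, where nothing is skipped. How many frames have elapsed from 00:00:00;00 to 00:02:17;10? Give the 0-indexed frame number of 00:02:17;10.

4116

Complete 10-minute blocks: 0, each 17982 frames → 0.
Remaining 2 whole minutes in the current block: 1800 + 1 × 1798 = 3598 frames.
Within the current minute: 17 × 30 + 10 − 2 = 518 (labels ;00/;01 skipped at this minute). Total = 0 + 3598 + 518 = 4116.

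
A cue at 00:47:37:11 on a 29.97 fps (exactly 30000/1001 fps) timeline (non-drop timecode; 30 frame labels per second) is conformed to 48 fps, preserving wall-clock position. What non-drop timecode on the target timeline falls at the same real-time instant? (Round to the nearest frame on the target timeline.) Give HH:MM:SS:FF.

Source frame index: (0×3600 + 47×60 + 37) × 30 + 11 = 85721.
Real time: 85721 / (30000/1001) = 85806721/30000 s.
Target frame: (85806721/30000) × (48) = 85806721/625 ≈ 137290.754 → 137291.
At 48 labels/s: frame 137291 → 00:47:40:11.

00:47:40:11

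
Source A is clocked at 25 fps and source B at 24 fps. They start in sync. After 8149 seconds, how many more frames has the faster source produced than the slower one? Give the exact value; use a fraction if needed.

8149 frames

A emits 25 × 8149 = 203725 frames; B emits 24 × 8149 = 195576.
Difference = 8149 frames; B is behind A.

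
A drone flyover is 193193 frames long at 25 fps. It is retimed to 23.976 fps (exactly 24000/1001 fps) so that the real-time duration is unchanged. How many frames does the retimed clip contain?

185280 frames

Target frames = source frames × (target rate / source rate) = 193193 × (24000/1001)/(25) = 193193 × 960/1001 = 185280.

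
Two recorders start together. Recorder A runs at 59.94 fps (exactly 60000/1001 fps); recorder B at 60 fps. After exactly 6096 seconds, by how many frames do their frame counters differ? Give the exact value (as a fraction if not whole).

365760/1001 frames

A emits 60000/1001 × 6096 = 365760000/1001 frames; B emits 60 × 6096 = 365760.
Difference = 365760/1001 frames (≈ 365.3946); B is ahead of A.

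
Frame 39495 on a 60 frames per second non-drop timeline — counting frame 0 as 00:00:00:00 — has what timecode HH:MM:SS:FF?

39495 ÷ 60 = 658 full seconds, remainder 15 frames.
658 s = 0 h 10 min 58 s.
Timecode: 00:10:58:15.

00:10:58:15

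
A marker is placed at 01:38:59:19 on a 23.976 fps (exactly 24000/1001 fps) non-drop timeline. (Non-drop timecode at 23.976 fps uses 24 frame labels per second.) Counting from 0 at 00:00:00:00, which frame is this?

frame 142555

Total seconds to the label: (1 × 3600 + 38 × 60 + 59) = 5939.
Frame index = 5939 × 24 + 19 = 142555.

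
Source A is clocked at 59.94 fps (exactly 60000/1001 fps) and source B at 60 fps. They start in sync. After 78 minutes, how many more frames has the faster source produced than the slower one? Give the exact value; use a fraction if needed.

78 min = 4680 s.
A emits 60000/1001 × 4680 = 21600000/77 frames; B emits 60 × 4680 = 280800.
Difference = 21600/77 frames (≈ 280.5195); B is ahead of A.

21600/77 frames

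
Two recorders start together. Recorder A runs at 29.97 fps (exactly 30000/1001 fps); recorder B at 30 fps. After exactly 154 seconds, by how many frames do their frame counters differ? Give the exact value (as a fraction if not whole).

60/13 frames

A emits 30000/1001 × 154 = 60000/13 frames; B emits 30 × 154 = 4620.
Difference = 60/13 frames (≈ 4.6154); B is ahead of A.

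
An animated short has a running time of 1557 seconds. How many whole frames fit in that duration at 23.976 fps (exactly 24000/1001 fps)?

37330 frames

Frames = 1557 × 24000/1001 = 37368000/1001 ≈ 37330.6693.
Complete frames: 37330.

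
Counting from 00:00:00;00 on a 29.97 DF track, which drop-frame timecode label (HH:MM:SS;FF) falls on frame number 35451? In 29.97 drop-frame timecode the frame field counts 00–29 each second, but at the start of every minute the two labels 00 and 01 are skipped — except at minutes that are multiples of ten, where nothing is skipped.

Each 10-minute DF block holds 10 × 60 × 30 − 9 × 2 = 17982 frames. 35451 ÷ 17982 → 1 full block, remainder 17469.
Within the partial block the first minute is 1800 frames and each further minute 1798, so 9 further minute boundaries passed. Total skipped labels = 18 × 1 + 2 × 9 = 36.
Non-drop label index = 35451 + 36 = 35487; at 30 labels/s that is 00:19:42:27, i.e. DF 00:19:42;27.

00:19:42;27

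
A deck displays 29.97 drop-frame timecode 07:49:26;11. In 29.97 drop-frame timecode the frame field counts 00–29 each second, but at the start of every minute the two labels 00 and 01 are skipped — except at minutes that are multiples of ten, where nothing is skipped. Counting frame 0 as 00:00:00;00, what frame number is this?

844145

As if non-drop at 30 labels/s: (7 × 3600 + 49 × 60 + 26) × 30 + 11 = 844991.
Minute boundaries passed: 469; those not divisible by 10: 469 − 46 = 423; dropped labels = 2 × 423 = 846.
Actual frame index = 844991 − 846 = 844145.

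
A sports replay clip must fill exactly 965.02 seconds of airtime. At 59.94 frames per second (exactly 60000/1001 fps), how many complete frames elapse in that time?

57843 frames

Frames = 965.02 × 60000/1001 = 8271600/143 ≈ 57843.3566.
Complete frames: 57843.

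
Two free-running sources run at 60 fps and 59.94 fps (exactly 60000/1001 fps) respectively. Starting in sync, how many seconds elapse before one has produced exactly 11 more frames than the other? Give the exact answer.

11011/60 seconds

The gap grows by |60000/1001 − 60| = 60/1001 frames per second.
Time for a 11-frame gap: 11 ÷ (60/1001) = 11011/60 s.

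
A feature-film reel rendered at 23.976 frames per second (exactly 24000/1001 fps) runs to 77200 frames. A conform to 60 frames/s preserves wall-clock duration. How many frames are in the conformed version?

Target frames = source frames × (target rate / source rate) = 77200 × (60)/(24000/1001) = 77200 × 1001/400 = 193193.

193193 frames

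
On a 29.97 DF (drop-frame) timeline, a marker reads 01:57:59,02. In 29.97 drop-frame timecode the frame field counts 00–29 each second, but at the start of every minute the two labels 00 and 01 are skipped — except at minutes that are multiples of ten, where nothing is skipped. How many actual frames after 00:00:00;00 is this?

Complete 10-minute blocks: 11, each 17982 frames → 197802.
Remaining 7 whole minutes in the current block: 1800 + 6 × 1798 = 12588 frames.
Within the current minute: 59 × 30 + 2 − 2 = 1770 (labels ;00/;01 skipped at this minute). Total = 197802 + 12588 + 1770 = 212160.

212160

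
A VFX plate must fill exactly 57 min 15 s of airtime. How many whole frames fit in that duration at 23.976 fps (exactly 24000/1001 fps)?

82357 frames

57 min 15 s = 3435 s.
Frames = 3435 × 24000/1001 = 82440000/1001 ≈ 82357.6424.
Complete frames: 82357.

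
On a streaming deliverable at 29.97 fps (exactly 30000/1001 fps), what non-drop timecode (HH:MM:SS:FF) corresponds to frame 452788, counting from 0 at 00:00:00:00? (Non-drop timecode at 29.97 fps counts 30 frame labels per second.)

452788 ÷ 30 = 15092 full seconds, remainder 28 frames.
15092 s = 4 h 11 min 32 s.
Timecode: 04:11:32:28.

04:11:32:28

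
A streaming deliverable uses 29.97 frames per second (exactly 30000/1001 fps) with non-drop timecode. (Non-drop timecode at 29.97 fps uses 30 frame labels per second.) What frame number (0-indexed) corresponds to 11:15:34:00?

1216020

Total seconds to the label: (11 × 3600 + 15 × 60 + 34) = 40534.
Frame index = 40534 × 30 + 0 = 1216020.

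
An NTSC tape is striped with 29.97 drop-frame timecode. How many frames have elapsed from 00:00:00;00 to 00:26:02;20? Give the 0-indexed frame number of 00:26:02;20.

46832

Complete 10-minute blocks: 2, each 17982 frames → 35964.
Remaining 6 whole minutes in the current block: 1800 + 5 × 1798 = 10790 frames.
Within the current minute: 2 × 30 + 20 − 2 = 78 (labels ;00/;01 skipped at this minute). Total = 35964 + 10790 + 78 = 46832.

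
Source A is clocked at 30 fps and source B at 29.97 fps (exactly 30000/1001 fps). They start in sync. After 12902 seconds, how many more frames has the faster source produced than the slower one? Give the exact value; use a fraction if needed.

387060/1001 frames

A emits 30 × 12902 = 387060 frames; B emits 30000/1001 × 12902 = 387060000/1001.
Difference = 387060/1001 frames (≈ 386.6733); B is behind A.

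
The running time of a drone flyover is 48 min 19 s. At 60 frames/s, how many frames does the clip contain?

173940 frames

48 min 19 s = 2899 s.
Frames = 2899 × 60 = 173940.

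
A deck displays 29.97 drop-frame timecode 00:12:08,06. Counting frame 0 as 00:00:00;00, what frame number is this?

As if non-drop at 30 labels/s: (0 × 3600 + 12 × 60 + 8) × 30 + 6 = 21846.
Minute boundaries passed: 12; those not divisible by 10: 12 − 1 = 11; dropped labels = 2 × 11 = 22.
Actual frame index = 21846 − 22 = 21824.

21824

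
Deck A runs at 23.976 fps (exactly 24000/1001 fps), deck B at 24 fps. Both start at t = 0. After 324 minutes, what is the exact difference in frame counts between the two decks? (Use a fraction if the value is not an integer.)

324 min = 19440 s.
A emits 24000/1001 × 19440 = 466560000/1001 frames; B emits 24 × 19440 = 466560.
Difference = 466560/1001 frames (≈ 466.0939); B is ahead of A.

466560/1001 frames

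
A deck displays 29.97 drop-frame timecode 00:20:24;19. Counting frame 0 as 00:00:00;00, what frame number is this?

Complete 10-minute blocks: 2, each 17982 frames → 35964.
Remaining 0 whole minutes in the current block: 0 frames.
Within the current minute: 24 × 30 + 19 = 739. Total = 35964 + 0 + 739 = 36703.

36703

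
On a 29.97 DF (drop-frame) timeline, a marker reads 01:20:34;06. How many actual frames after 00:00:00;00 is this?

As if non-drop at 30 labels/s: (1 × 3600 + 20 × 60 + 34) × 30 + 6 = 145026.
Minute boundaries passed: 80; those not divisible by 10: 80 − 8 = 72; dropped labels = 2 × 72 = 144.
Actual frame index = 145026 − 144 = 144882.

144882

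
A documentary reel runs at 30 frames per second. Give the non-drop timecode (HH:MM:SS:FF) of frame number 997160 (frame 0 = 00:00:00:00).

997160 ÷ 30 = 33238 full seconds, remainder 20 frames.
33238 s = 9 h 13 min 58 s.
Timecode: 09:13:58:20.

09:13:58:20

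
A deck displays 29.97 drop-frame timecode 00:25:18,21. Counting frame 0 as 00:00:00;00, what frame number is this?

45515

Complete 10-minute blocks: 2, each 17982 frames → 35964.
Remaining 5 whole minutes in the current block: 1800 + 4 × 1798 = 8992 frames.
Within the current minute: 18 × 30 + 21 − 2 = 559 (labels ;00/;01 skipped at this minute). Total = 35964 + 8992 + 559 = 45515.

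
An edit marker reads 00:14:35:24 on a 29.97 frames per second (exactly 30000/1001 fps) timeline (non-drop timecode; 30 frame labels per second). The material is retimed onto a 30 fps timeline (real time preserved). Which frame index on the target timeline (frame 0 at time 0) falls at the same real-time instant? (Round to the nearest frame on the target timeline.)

Source frame index: (0×3600 + 14×60 + 35) × 30 + 24 = 26274.
Real time: 26274 / (30000/1001) = 4383379/5000 s.
Target frame: (4383379/5000) × (30) = 13150137/500 ≈ 26300.274 → 26300.

frame 26300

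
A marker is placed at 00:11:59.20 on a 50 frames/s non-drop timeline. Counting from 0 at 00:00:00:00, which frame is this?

35970

Total seconds to the label: (0 × 3600 + 11 × 60 + 59) = 719.
Frame index = 719 × 50 + 20 = 35970.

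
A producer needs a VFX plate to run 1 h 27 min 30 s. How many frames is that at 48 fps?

1 h 27 min 30 s = 5250 s.
Frames = 5250 × 48 = 252000.

252000 frames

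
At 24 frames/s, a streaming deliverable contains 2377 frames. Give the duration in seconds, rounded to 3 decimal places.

Running time = 2377 × 1/24 = 2377/24 s ≈ 99.042 s.

99.042 seconds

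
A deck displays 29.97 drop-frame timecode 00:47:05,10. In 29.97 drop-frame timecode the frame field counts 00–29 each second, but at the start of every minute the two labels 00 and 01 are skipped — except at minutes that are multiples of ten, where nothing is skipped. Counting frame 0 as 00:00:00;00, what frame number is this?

As if non-drop at 30 labels/s: (0 × 3600 + 47 × 60 + 5) × 30 + 10 = 84760.
Minute boundaries passed: 47; those not divisible by 10: 47 − 4 = 43; dropped labels = 2 × 43 = 86.
Actual frame index = 84760 − 86 = 84674.

84674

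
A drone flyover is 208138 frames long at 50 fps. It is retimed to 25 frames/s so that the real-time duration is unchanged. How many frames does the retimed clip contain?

104069 frames

Target frames = source frames × (target rate / source rate) = 208138 × (25)/(50) = 208138 × 1/2 = 104069.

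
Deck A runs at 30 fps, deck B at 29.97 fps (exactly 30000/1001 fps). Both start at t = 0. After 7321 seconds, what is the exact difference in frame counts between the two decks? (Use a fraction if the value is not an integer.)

A emits 30 × 7321 = 219630 frames; B emits 30000/1001 × 7321 = 219630000/1001.
Difference = 219630/1001 frames (≈ 219.4106); B is behind A.

219630/1001 frames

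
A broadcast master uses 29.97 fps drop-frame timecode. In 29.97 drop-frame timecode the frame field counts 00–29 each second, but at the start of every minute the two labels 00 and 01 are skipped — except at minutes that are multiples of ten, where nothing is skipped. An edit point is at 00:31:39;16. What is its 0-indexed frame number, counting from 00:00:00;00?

56930

As if non-drop at 30 labels/s: (0 × 3600 + 31 × 60 + 39) × 30 + 16 = 56986.
Minute boundaries passed: 31; those not divisible by 10: 31 − 3 = 28; dropped labels = 2 × 28 = 56.
Actual frame index = 56986 − 56 = 56930.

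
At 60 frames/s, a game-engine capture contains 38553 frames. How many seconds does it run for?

Running time = 38553 / (60) = 642.55 s.

642.55 seconds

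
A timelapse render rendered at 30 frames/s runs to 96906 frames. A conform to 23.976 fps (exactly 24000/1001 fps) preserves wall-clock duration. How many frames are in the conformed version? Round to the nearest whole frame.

Frames at target rate = 96906 × (24000/1001) / (30) = 77524800/1001 ≈ 77447.353.
Nearest whole frame: 77447.

77447 frames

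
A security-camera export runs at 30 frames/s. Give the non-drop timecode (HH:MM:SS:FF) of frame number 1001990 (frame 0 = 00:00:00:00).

09:16:39:20

1001990 ÷ 30 = 33399 full seconds, remainder 20 frames.
33399 s = 9 h 16 min 39 s.
Timecode: 09:16:39:20.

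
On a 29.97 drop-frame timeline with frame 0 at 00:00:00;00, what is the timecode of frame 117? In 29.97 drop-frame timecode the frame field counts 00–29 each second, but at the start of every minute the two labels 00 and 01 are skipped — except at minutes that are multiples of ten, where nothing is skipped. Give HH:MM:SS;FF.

Each 10-minute DF block holds 10 × 60 × 30 − 9 × 2 = 17982 frames. 117 ÷ 17982 → 0 full blocks, remainder 117.
Within the partial block the first minute is 1800 frames and each further minute 1798, so 0 further minute boundaries passed. Total skipped labels = 18 × 0 + 2 × 0 = 0.
Non-drop label index = 117 + 0 = 117; at 30 labels/s that is 00:00:03:27, i.e. DF 00:00:03;27.

00:00:03;27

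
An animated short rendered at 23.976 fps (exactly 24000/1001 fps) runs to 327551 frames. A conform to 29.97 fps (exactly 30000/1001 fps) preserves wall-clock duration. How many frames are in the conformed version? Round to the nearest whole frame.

Frames at target rate = 327551 × (30000/1001) / (24000/1001) = 1637755/4 ≈ 409438.750.
Nearest whole frame: 409439.

409439 frames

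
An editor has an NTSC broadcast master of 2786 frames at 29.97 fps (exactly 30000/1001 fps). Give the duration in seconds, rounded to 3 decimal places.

Running time = 2786 × 1001/30000 = 1394393/15000 s ≈ 92.960 s.

92.960 seconds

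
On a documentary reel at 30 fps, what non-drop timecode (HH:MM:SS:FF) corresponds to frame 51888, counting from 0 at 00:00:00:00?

00:28:49:18

51888 ÷ 30 = 1729 full seconds, remainder 18 frames.
1729 s = 0 h 28 min 49 s.
Timecode: 00:28:49:18.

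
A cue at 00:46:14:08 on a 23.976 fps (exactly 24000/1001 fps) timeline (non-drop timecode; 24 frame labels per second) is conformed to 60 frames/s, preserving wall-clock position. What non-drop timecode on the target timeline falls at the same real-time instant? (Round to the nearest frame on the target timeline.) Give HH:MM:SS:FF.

Source frame index: (0×3600 + 46×60 + 14) × 24 + 8 = 66584.
Real time: 66584 / (24000/1001) = 8331323/3000 s.
Target frame: (8331323/3000) × (60) = 8331323/50 ≈ 166626.460 → 166626.
At 60 labels/s: frame 166626 → 00:46:17:06.

00:46:17:06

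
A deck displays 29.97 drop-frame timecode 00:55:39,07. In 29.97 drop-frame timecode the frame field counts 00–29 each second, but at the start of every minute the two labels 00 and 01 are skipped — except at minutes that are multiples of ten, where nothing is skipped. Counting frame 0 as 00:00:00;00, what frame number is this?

100077

As if non-drop at 30 labels/s: (0 × 3600 + 55 × 60 + 39) × 30 + 7 = 100177.
Minute boundaries passed: 55; those not divisible by 10: 55 − 5 = 50; dropped labels = 2 × 50 = 100.
Actual frame index = 100177 − 100 = 100077.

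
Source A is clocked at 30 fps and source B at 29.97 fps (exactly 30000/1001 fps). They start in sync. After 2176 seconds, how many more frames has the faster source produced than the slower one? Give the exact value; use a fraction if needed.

A emits 30 × 2176 = 65280 frames; B emits 30000/1001 × 2176 = 65280000/1001.
Difference = 65280/1001 frames (≈ 65.2148); B is behind A.

65280/1001 frames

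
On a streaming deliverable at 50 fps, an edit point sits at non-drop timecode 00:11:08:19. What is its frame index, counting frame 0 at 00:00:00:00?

33419

Total seconds to the label: (0 × 3600 + 11 × 60 + 8) = 668.
Frame index = 668 × 50 + 19 = 33419.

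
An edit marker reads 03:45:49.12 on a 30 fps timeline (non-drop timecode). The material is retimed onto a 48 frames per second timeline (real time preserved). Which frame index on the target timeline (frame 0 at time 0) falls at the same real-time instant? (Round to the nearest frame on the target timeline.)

frame 650371

Source frame index: (3×3600 + 45×60 + 49) × 30 + 12 = 406482.
Real time: 406482 / (30) = 67747/5 s.
Target frame: (67747/5) × (48) = 3251856/5 ≈ 650371.200 → 650371.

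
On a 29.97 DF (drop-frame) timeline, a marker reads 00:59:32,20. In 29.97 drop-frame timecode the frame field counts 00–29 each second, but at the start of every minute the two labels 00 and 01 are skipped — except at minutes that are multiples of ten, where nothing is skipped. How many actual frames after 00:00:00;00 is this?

Complete 10-minute blocks: 5, each 17982 frames → 89910.
Remaining 9 whole minutes in the current block: 1800 + 8 × 1798 = 16184 frames.
Within the current minute: 32 × 30 + 20 − 2 = 978 (labels ;00/;01 skipped at this minute). Total = 89910 + 16184 + 978 = 107072.

107072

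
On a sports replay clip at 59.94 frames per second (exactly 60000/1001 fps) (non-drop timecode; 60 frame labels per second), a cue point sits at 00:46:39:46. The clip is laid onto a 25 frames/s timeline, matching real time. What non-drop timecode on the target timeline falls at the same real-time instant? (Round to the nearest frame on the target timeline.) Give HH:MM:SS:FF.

Source frame index: (0×3600 + 46×60 + 39) × 60 + 46 = 167986.
Real time: 167986 / (60000/1001) = 84076993/30000 s.
Target frame: (84076993/30000) × (25) = 84076993/1200 ≈ 70064.161 → 70064.
At 25 labels/s: frame 70064 → 00:46:42:14.

00:46:42:14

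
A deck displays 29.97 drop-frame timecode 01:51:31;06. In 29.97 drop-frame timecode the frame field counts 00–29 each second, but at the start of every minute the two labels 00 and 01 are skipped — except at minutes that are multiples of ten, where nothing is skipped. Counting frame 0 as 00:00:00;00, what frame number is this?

200536

As if non-drop at 30 labels/s: (1 × 3600 + 51 × 60 + 31) × 30 + 6 = 200736.
Minute boundaries passed: 111; those not divisible by 10: 111 − 11 = 100; dropped labels = 2 × 100 = 200.
Actual frame index = 200736 − 200 = 200536.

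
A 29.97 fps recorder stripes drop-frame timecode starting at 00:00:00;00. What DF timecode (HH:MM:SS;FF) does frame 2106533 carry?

19:31:28;01

Ten DF minutes hold 17982 frames, so frame 2106533 lies in block 117 (frames 2103894–2121875) with 2639 frames into that block.
The block's first minute is 1800 frames and the rest 1798 each; 2639 frames reaches minute 1, so 117 × 18 + 1 × 2 = 2108 labels have been skipped so far.
Adding those back, label number 2106533 + 2108 = 2108641 at 30 labels/s is 70288 s + 1 f = 19 h 31 min 28 s frame 1, i.e. 19:31:28;01.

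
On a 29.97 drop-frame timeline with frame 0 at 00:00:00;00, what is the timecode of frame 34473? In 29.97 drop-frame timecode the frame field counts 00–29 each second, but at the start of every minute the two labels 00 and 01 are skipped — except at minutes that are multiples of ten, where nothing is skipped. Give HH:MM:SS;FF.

00:19:10;09

Each 10-minute DF block holds 10 × 60 × 30 − 9 × 2 = 17982 frames. 34473 ÷ 17982 → 1 full block, remainder 16491.
Within the partial block the first minute is 1800 frames and each further minute 1798, so 9 further minute boundaries passed. Total skipped labels = 18 × 1 + 2 × 9 = 36.
Non-drop label index = 34473 + 36 = 34509; at 30 labels/s that is 00:19:10:09, i.e. DF 00:19:10;09.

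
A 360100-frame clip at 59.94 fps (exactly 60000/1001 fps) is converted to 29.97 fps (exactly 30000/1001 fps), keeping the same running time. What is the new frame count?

180050 frames

Target frames = source frames × (target rate / source rate) = 360100 × (30000/1001)/(60000/1001) = 360100 × 1/2 = 180050.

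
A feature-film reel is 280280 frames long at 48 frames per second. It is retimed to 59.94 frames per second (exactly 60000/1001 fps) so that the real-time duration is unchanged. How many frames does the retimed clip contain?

Target frames = source frames × (target rate / source rate) = 280280 × (60000/1001)/(48) = 280280 × 1250/1001 = 350000.

350000 frames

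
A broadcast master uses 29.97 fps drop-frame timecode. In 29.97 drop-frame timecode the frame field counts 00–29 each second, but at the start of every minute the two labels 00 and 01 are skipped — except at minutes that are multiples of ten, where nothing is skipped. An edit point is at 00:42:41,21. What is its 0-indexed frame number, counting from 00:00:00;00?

As if non-drop at 30 labels/s: (0 × 3600 + 42 × 60 + 41) × 30 + 21 = 76851.
Minute boundaries passed: 42; those not divisible by 10: 42 − 4 = 38; dropped labels = 2 × 38 = 76.
Actual frame index = 76851 − 76 = 76775.

76775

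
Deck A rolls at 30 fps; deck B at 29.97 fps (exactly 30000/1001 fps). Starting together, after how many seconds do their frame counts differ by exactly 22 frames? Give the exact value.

11011/15 seconds

The gap grows by |30000/1001 − 30| = 30/1001 frames per second.
Time for a 22-frame gap: 22 ÷ (30/1001) = 11011/15 s.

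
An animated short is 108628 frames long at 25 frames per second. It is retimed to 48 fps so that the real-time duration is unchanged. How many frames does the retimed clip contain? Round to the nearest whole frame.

Frames at target rate = 108628 × (48) / (25) = 5214144/25 ≈ 208565.760.
Nearest whole frame: 208566.

208566 frames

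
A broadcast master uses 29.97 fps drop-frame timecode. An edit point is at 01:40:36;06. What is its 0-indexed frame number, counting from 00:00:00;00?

180906

Complete 10-minute blocks: 10, each 17982 frames → 179820.
Remaining 0 whole minutes in the current block: 0 frames.
Within the current minute: 36 × 30 + 6 = 1086. Total = 179820 + 0 + 1086 = 180906.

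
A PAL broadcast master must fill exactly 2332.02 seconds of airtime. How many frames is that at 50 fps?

Frames = 2332.02 × 50 = 116601.

116601 frames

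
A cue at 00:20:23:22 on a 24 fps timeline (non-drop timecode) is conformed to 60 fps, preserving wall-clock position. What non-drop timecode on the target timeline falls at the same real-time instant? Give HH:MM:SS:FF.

00:20:23:55

Source frame index: (0×3600 + 20×60 + 23) × 24 + 22 = 29374.
Real time: 29374 / (24) = 14687/12 s.
Target frame: (14687/12) × (60) = 73435.
At 60 labels/s: frame 73435 → 00:20:23:55.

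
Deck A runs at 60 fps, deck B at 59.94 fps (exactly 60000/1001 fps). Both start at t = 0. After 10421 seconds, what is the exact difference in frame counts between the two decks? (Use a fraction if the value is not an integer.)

A emits 60 × 10421 = 625260 frames; B emits 60000/1001 × 10421 = 625260000/1001.
Difference = 625260/1001 frames (≈ 624.6354); B is behind A.

625260/1001 frames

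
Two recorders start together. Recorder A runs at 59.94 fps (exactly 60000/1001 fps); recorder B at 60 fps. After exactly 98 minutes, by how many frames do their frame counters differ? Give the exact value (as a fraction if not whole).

98 min = 5880 s.
A emits 60000/1001 × 5880 = 50400000/143 frames; B emits 60 × 5880 = 352800.
Difference = 50400/143 frames (≈ 352.4476); B is ahead of A.

50400/143 frames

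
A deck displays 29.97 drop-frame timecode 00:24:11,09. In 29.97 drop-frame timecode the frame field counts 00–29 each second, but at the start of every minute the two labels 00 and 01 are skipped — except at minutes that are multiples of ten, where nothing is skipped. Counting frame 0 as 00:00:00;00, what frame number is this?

As if non-drop at 30 labels/s: (0 × 3600 + 24 × 60 + 11) × 30 + 9 = 43539.
Minute boundaries passed: 24; those not divisible by 10: 24 − 2 = 22; dropped labels = 2 × 22 = 44.
Actual frame index = 43539 − 44 = 43495.

43495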